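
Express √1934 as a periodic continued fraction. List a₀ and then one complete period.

a₀ = ⌊√1934⌋ = 43.
With m₀=0, d₀=1 and mₖ₊₁ = dₖaₖ − mₖ, dₖ₊₁ = (n − mₖ₊₁²)/dₖ, aₖ₊₁ = ⌊(a₀+mₖ₊₁)/dₖ₊₁⌋:
  k=1: m=43, d=85, a=1
  k=2: m=42, d=2, a=42
  k=3: m=42, d=85, a=1
  k=4: m=43, d=1, a=86
d=1 and a=2a₀=86 at k=4, so the next step gives (m, d) = (43, 85) again — its k=1 value — and the period has length 4.

[43; 1, 42, 1, 86]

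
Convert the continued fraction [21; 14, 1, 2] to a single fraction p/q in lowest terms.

927/44

Using pₖ = aₖpₖ₋₁ + pₖ₋₂ and qₖ = aₖqₖ₋₁ + qₖ₋₂:
  k=0: a=21, p=21, q=1
  k=1: a=14, p=295, q=14
  k=2: a=1, p=316, q=15
  k=3: a=2, p=927, q=44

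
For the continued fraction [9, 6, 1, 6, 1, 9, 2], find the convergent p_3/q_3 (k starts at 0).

439/48

Using pₖ = aₖpₖ₋₁ + pₖ₋₂, qₖ = aₖqₖ₋₁ + qₖ₋₂ (with p₋₁=1, p₋₂=0, q₋₁=0, q₋₂=1):
  k=0: a=9, p=9, q=1
  k=1: a=6, p=55, q=6
  k=2: a=1, p=64, q=7
  k=3: a=6, p=439, q=48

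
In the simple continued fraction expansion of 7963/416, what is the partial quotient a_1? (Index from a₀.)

7

7963 = 19·416 + 59   →  a_0 = 19
416 = 7·59 + 3   →  a_1 = 7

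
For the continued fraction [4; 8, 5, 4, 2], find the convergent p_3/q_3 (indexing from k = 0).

Using pₖ = aₖpₖ₋₁ + pₖ₋₂, qₖ = aₖqₖ₋₁ + qₖ₋₂ (with p₋₁=1, p₋₂=0, q₋₁=0, q₋₂=1):
  k=0: a=4, p=4, q=1
  k=1: a=8, p=33, q=8
  k=2: a=5, p=169, q=41
  k=3: a=4, p=709, q=172

709/172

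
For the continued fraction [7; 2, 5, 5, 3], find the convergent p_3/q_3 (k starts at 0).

425/57

Using pₖ = aₖpₖ₋₁ + pₖ₋₂, qₖ = aₖqₖ₋₁ + qₖ₋₂ (with p₋₁=1, p₋₂=0, q₋₁=0, q₋₂=1):
  k=0: a=7, p=7, q=1
  k=1: a=2, p=15, q=2
  k=2: a=5, p=82, q=11
  k=3: a=5, p=425, q=57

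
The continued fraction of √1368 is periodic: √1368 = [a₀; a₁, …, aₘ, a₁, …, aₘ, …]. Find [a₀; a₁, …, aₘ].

a₀ = ⌊√1368⌋ = 36.
With m₀=0, d₀=1 and mₖ₊₁ = dₖaₖ − mₖ, dₖ₊₁ = (n − mₖ₊₁²)/dₖ, aₖ₊₁ = ⌊(a₀+mₖ₊₁)/dₖ₊₁⌋:
  k=1: m=36, d=72, a=1
  k=2: m=36, d=1, a=72
d=1 and a=2a₀=72 at k=2, so the next step gives (m, d) = (36, 72) again — its k=1 value — and the period has length 2.

[36; 1, 72]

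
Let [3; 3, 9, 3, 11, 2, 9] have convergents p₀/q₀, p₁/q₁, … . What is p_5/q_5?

6833/2057

Using pₖ = aₖpₖ₋₁ + pₖ₋₂, qₖ = aₖqₖ₋₁ + qₖ₋₂ (with p₋₁=1, p₋₂=0, q₋₁=0, q₋₂=1):
  k=0: a=3, p=3, q=1
  k=1: a=3, p=10, q=3
  k=2: a=9, p=93, q=28
  k=3: a=3, p=289, q=87
  k=4: a=11, p=3272, q=985
  k=5: a=2, p=6833, q=2057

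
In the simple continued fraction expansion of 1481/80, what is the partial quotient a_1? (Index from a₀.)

1481 = 18·80 + 41   →  a_0 = 18
80 = 1·41 + 39   →  a_1 = 1

1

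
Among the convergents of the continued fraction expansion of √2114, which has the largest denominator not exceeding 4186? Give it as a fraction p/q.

192419/4185

√2114 = [45; 1, 44, 1, 90, …] (period length 4).
Convergents:
  p_0/q_0 = 45/1
  p_1/q_1 = 46/1
  p_2/q_2 = 2069/45
  p_3/q_3 = 2115/46
  p_4/q_4 = 192419/4185
  p_5/q_5 = 194534/4231
q_4 = 4185 ≤ 4186 < 4231 = q_5, so the answer is 192419/4185.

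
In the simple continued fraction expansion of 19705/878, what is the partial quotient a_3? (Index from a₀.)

1

19705 = 22·878 + 389   →  a_0 = 22
878 = 2·389 + 100   →  a_1 = 2
389 = 3·100 + 89   →  a_2 = 3
100 = 1·89 + 11   →  a_3 = 1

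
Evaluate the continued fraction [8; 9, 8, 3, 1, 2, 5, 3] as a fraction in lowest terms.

115019/14183

Using pₖ = aₖpₖ₋₁ + pₖ₋₂ and qₖ = aₖqₖ₋₁ + qₖ₋₂:
  k=0: a=8, p=8, q=1
  k=1: a=9, p=73, q=9
  k=2: a=8, p=592, q=73
  k=3: a=3, p=1849, q=228
  k=4: a=1, p=2441, q=301
  k=5: a=2, p=6731, q=830
  k=6: a=5, p=36096, q=4451
  k=7: a=3, p=115019, q=14183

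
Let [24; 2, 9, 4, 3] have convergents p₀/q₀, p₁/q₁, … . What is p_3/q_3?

1909/78

Using pₖ = aₖpₖ₋₁ + pₖ₋₂, qₖ = aₖqₖ₋₁ + qₖ₋₂ (with p₋₁=1, p₋₂=0, q₋₁=0, q₋₂=1):
  k=0: a=24, p=24, q=1
  k=1: a=2, p=49, q=2
  k=2: a=9, p=465, q=19
  k=3: a=4, p=1909, q=78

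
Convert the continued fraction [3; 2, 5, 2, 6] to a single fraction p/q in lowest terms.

Fold from the inside: start with 6/1.
  2 + 1/6 = 13/6
  5 + 6/13 = 71/13
  2 + 13/71 = 155/71
  3 + 71/155 = 536/155

536/155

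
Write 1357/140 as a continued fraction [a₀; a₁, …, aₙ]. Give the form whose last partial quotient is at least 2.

[9; 1, 2, 3, 1, 10]

1357 = 9·140 + 97
140 = 1·97 + 43
97 = 2·43 + 11
43 = 3·11 + 10
11 = 1·10 + 1
10 = 10·1 + 0  (stop)
So 1357/140 = [9; 1, 2, 3, 1, 10].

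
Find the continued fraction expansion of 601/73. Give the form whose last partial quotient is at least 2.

601 = 8*73 + 17
73 = 4*17 + 5
17 = 3*5 + 2
5 = 2*2 + 1
2 = 2*1 + 0  (stop)
So 601/73 = [8; 4, 3, 2, 2].

[8; 4, 3, 2, 2]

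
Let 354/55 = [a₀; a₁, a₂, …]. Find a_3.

2

354 = 6·55 + 24   →  a_0 = 6
55 = 2·24 + 7   →  a_1 = 2
24 = 3·7 + 3   →  a_2 = 3
7 = 2·3 + 1   →  a_3 = 2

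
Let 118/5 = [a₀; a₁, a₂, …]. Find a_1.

118 = 23·5 + 3   →  a_0 = 23
5 = 1·3 + 2   →  a_1 = 1

1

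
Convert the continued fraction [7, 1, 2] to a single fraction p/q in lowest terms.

23/3

Fold from the inside: start with 2/1.
  1 + 1/2 = 3/2
  7 + 2/3 = 23/3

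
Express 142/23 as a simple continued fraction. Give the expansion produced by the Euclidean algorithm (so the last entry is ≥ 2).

[6; 5, 1, 3]

142 = 6×23 + 4
23 = 5×4 + 3
4 = 1×3 + 1
3 = 3×1 + 0  (stop)
So 142/23 = [6; 5, 1, 3].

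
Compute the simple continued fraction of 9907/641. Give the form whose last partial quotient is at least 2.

9907 = 15·641 + 292
641 = 2·292 + 57
292 = 5·57 + 7
57 = 8·7 + 1
7 = 7·1 + 0  (stop)
So 9907/641 = [15; 2, 5, 8, 7].

[15; 2, 5, 8, 7]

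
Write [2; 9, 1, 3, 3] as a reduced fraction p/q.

267/127

Fold from the inside: start with 3/1.
  3 + 1/3 = 10/3
  1 + 3/10 = 13/10
  9 + 10/13 = 127/13
  2 + 13/127 = 267/127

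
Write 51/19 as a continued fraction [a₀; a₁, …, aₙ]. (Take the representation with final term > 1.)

51 = 2×19 + 13
19 = 1×13 + 6
13 = 2×6 + 1
6 = 6×1 + 0  (stop)
So 51/19 = [2; 1, 2, 6].

[2; 1, 2, 6]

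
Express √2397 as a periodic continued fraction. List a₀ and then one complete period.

a₀ = ⌊√2397⌋ = 48.
With m₀=0, d₀=1 and mₖ₊₁ = dₖaₖ − mₖ, dₖ₊₁ = (n − mₖ₊₁²)/dₖ, aₖ₊₁ = ⌊(a₀+mₖ₊₁)/dₖ₊₁⌋:
  k=1: m=48, d=93, a=1
  k=2: m=45, d=4, a=23
  k=3: m=47, d=47, a=2
  k=4: m=47, d=4, a=23
  k=5: m=45, d=93, a=1
  k=6: m=48, d=1, a=96
d=1 and a=2a₀=96 at k=6, so the next step gives (m, d) = (48, 93) again — its k=1 value — and the period has length 6.

[48; 1, 23, 2, 23, 1, 96]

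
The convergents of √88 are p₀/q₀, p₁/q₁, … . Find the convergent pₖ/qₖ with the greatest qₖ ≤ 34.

197/21

√88 = [9; 2, 1, 1, 1, 2, 18, …] (period length 6).
Convergents:
  p_0/q_0 = 9/1
  p_1/q_1 = 19/2
  p_2/q_2 = 28/3
  p_3/q_3 = 47/5
  p_4/q_4 = 75/8
  p_5/q_5 = 197/21
  p_6/q_6 = 3621/386
q_5 = 21 ≤ 34 < 386 = q_6, so the answer is 197/21.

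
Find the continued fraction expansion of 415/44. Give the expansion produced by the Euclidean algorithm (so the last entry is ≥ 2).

415 = 9*44 + 19
44 = 2*19 + 6
19 = 3*6 + 1
6 = 6*1 + 0  (stop)
So 415/44 = [9; 2, 3, 6].

[9; 2, 3, 6]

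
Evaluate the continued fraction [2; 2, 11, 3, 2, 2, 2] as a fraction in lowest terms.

Using pₖ = aₖpₖ₋₁ + pₖ₋₂ and qₖ = aₖqₖ₋₁ + qₖ₋₂:
  k=0: a=2, p=2, q=1
  k=1: a=2, p=5, q=2
  k=2: a=11, p=57, q=23
  k=3: a=3, p=176, q=71
  k=4: a=2, p=409, q=165
  k=5: a=2, p=994, q=401
  k=6: a=2, p=2397, q=967

2397/967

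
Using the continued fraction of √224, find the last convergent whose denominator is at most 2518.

√224 = [14; 1, 28, …] (period length 2).
Convergents:
  p_0/q_0 = 14/1
  p_1/q_1 = 15/1
  p_2/q_2 = 434/29
  p_3/q_3 = 449/30
  p_4/q_4 = 13006/869
  p_5/q_5 = 13455/899
  p_6/q_6 = 389746/26041
q_5 = 899 ≤ 2518 < 26041 = q_6, so the answer is 13455/899.

13455/899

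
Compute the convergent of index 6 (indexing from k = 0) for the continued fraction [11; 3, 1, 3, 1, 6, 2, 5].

3120/277

Using pₖ = aₖpₖ₋₁ + pₖ₋₂, qₖ = aₖqₖ₋₁ + qₖ₋₂ (with p₋₁=1, p₋₂=0, q₋₁=0, q₋₂=1):
  k=0: a=11, p=11, q=1
  k=1: a=3, p=34, q=3
  k=2: a=1, p=45, q=4
  k=3: a=3, p=169, q=15
  k=4: a=1, p=214, q=19
  k=5: a=6, p=1453, q=129
  k=6: a=2, p=3120, q=277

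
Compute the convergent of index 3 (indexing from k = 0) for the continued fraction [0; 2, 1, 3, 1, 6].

4/11

Using pₖ = aₖpₖ₋₁ + pₖ₋₂, qₖ = aₖqₖ₋₁ + qₖ₋₂ (with p₋₁=1, p₋₂=0, q₋₁=0, q₋₂=1):
  k=0: a=0, p=0, q=1
  k=1: a=2, p=1, q=2
  k=2: a=1, p=1, q=3
  k=3: a=3, p=4, q=11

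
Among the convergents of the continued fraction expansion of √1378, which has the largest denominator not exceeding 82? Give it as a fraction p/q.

√1378 = [37; 8, 4, 4, 8, 74, …] (period length 5).
Convergents:
  p_0/q_0 = 37/1
  p_1/q_1 = 297/8
  p_2/q_2 = 1225/33
  p_3/q_3 = 5197/140
q_2 = 33 ≤ 82 < 140 = q_3, so the answer is 1225/33.

1225/33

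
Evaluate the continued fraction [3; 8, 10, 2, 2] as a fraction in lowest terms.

Using pₖ = aₖpₖ₋₁ + pₖ₋₂ and qₖ = aₖqₖ₋₁ + qₖ₋₂:
  k=0: a=3, p=3, q=1
  k=1: a=8, p=25, q=8
  k=2: a=10, p=253, q=81
  k=3: a=2, p=531, q=170
  k=4: a=2, p=1315, q=421

1315/421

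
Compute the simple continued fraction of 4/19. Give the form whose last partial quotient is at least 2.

4 = 0×19 + 4
19 = 4×4 + 3
4 = 1×3 + 1
3 = 3×1 + 0  (stop)
So 4/19 = [0; 4, 1, 3].

[0; 4, 1, 3]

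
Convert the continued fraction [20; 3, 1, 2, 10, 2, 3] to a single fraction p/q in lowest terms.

16846/831

Using pₖ = aₖpₖ₋₁ + pₖ₋₂ and qₖ = aₖqₖ₋₁ + qₖ₋₂:
  k=0: a=20, p=20, q=1
  k=1: a=3, p=61, q=3
  k=2: a=1, p=81, q=4
  k=3: a=2, p=223, q=11
  k=4: a=10, p=2311, q=114
  k=5: a=2, p=4845, q=239
  k=6: a=3, p=16846, q=831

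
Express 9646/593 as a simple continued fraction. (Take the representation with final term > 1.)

9646 = 16·593 + 158
593 = 3·158 + 119
158 = 1·119 + 39
119 = 3·39 + 2
39 = 19·2 + 1
2 = 2·1 + 0  (stop)
So 9646/593 = [16; 3, 1, 3, 19, 2].

[16; 3, 1, 3, 19, 2]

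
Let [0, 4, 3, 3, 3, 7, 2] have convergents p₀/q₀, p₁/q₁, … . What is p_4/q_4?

33/142

Using pₖ = aₖpₖ₋₁ + pₖ₋₂, qₖ = aₖqₖ₋₁ + qₖ₋₂ (with p₋₁=1, p₋₂=0, q₋₁=0, q₋₂=1):
  k=0: a=0, p=0, q=1
  k=1: a=4, p=1, q=4
  k=2: a=3, p=3, q=13
  k=3: a=3, p=10, q=43
  k=4: a=3, p=33, q=142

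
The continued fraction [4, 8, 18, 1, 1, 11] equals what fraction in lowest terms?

Fold from the inside: start with 11/1.
  1 + 1/11 = 12/11
  1 + 11/12 = 23/12
  18 + 12/23 = 426/23
  8 + 23/426 = 3431/426
  4 + 426/3431 = 14150/3431

14150/3431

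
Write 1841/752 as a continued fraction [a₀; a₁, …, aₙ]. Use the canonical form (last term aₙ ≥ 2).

[2; 2, 4, 3, 8, 3]

1841 = 2*752 + 337
752 = 2*337 + 78
337 = 4*78 + 25
78 = 3*25 + 3
25 = 8*3 + 1
3 = 3*1 + 0  (stop)
So 1841/752 = [2; 2, 4, 3, 8, 3].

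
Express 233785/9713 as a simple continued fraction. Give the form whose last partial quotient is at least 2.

233785 = 24·9713 + 673
9713 = 14·673 + 291
673 = 2·291 + 91
291 = 3·91 + 18
91 = 5·18 + 1
18 = 18·1 + 0  (stop)
So 233785/9713 = [24; 14, 2, 3, 5, 18].

[24; 14, 2, 3, 5, 18]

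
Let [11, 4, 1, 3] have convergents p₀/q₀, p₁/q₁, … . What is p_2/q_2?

Using pₖ = aₖpₖ₋₁ + pₖ₋₂, qₖ = aₖqₖ₋₁ + qₖ₋₂ (with p₋₁=1, p₋₂=0, q₋₁=0, q₋₂=1):
  k=0: a=11, p=11, q=1
  k=1: a=4, p=45, q=4
  k=2: a=1, p=56, q=5

56/5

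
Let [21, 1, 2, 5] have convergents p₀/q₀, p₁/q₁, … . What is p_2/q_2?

65/3

Using pₖ = aₖpₖ₋₁ + pₖ₋₂, qₖ = aₖqₖ₋₁ + qₖ₋₂ (with p₋₁=1, p₋₂=0, q₋₁=0, q₋₂=1):
  k=0: a=21, p=21, q=1
  k=1: a=1, p=22, q=1
  k=2: a=2, p=65, q=3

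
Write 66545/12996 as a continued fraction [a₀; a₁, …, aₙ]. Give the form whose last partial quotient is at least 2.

[5; 8, 3, 3, 2, 9, 3, 2]

66545 = 5·12996 + 1565
12996 = 8·1565 + 476
1565 = 3·476 + 137
476 = 3·137 + 65
137 = 2·65 + 7
65 = 9·7 + 2
7 = 3·2 + 1
2 = 2·1 + 0  (stop)
So 66545/12996 = [5; 8, 3, 3, 2, 9, 3, 2].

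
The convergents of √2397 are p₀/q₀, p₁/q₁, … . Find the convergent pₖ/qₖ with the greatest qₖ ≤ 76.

2399/49

√2397 = [48; 1, 23, 2, 23, 1, 96, …] (period length 6).
Convergents:
  p_0/q_0 = 48/1
  p_1/q_1 = 49/1
  p_2/q_2 = 1175/24
  p_3/q_3 = 2399/49
  p_4/q_4 = 56352/1151
q_3 = 49 ≤ 76 < 1151 = q_4, so the answer is 2399/49.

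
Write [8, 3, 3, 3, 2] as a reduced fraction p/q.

631/76

Fold from the inside: start with 2/1.
  3 + 1/2 = 7/2
  3 + 2/7 = 23/7
  3 + 7/23 = 76/23
  8 + 23/76 = 631/76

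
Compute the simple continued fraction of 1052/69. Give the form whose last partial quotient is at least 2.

1052 = 15*69 + 17
69 = 4*17 + 1
17 = 17*1 + 0  (stop)
So 1052/69 = [15; 4, 17].

[15; 4, 17]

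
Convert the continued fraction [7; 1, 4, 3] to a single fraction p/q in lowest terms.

125/16

Fold from the inside: start with 3/1.
  4 + 1/3 = 13/3
  1 + 3/13 = 16/13
  7 + 13/16 = 125/16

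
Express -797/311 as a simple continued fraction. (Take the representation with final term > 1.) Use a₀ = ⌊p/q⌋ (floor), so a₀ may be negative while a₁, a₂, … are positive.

-797 = -3*311 + 136
311 = 2*136 + 39
136 = 3*39 + 19
39 = 2*19 + 1
19 = 19*1 + 0  (stop)
So -797/311 = [-3; 2, 3, 2, 19].

[-3; 2, 3, 2, 19]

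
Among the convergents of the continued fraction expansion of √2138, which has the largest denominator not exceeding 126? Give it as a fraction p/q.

5040/109

√2138 = [46; 4, 5, 5, 4, 92, …] (period length 5).
Convergents:
  p_0/q_0 = 46/1
  p_1/q_1 = 185/4
  p_2/q_2 = 971/21
  p_3/q_3 = 5040/109
  p_4/q_4 = 21131/457
q_3 = 109 ≤ 126 < 457 = q_4, so the answer is 5040/109.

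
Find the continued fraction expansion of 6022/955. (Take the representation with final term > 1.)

6022 = 6·955 + 292
955 = 3·292 + 79
292 = 3·79 + 55
79 = 1·55 + 24
55 = 2·24 + 7
24 = 3·7 + 3
7 = 2·3 + 1
3 = 3·1 + 0  (stop)
So 6022/955 = [6; 3, 3, 1, 2, 3, 2, 3].

[6; 3, 3, 1, 2, 3, 2, 3]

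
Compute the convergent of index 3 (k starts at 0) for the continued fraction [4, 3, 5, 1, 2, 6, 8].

Using pₖ = aₖpₖ₋₁ + pₖ₋₂, qₖ = aₖqₖ₋₁ + qₖ₋₂ (with p₋₁=1, p₋₂=0, q₋₁=0, q₋₂=1):
  k=0: a=4, p=4, q=1
  k=1: a=3, p=13, q=3
  k=2: a=5, p=69, q=16
  k=3: a=1, p=82, q=19

82/19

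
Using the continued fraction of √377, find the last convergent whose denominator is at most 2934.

√377 = [19; 2, 2, 2, 38, …] (period length 4).
Convergents:
  p_0/q_0 = 19/1
  p_1/q_1 = 39/2
  p_2/q_2 = 97/5
  p_3/q_3 = 233/12
  p_4/q_4 = 8951/461
  p_5/q_5 = 18135/934
  p_6/q_6 = 45221/2329
  p_7/q_7 = 108577/5592
q_6 = 2329 ≤ 2934 < 5592 = q_7, so the answer is 45221/2329.

45221/2329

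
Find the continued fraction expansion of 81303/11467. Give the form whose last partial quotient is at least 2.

81303 = 7·11467 + 1034
11467 = 11·1034 + 93
1034 = 11·93 + 11
93 = 8·11 + 5
11 = 2·5 + 1
5 = 5·1 + 0  (stop)
So 81303/11467 = [7; 11, 11, 8, 2, 5].

[7; 11, 11, 8, 2, 5]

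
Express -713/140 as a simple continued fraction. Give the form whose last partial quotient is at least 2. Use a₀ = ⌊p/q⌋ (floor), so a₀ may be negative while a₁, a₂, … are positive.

[-6; 1, 9, 1, 3, 3]

-713 = -6·140 + 127
140 = 1·127 + 13
127 = 9·13 + 10
13 = 1·10 + 3
10 = 3·3 + 1
3 = 3·1 + 0  (stop)
So -713/140 = [-6; 1, 9, 1, 3, 3].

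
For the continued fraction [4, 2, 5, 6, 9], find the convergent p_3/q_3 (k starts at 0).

303/68

Using pₖ = aₖpₖ₋₁ + pₖ₋₂, qₖ = aₖqₖ₋₁ + qₖ₋₂ (with p₋₁=1, p₋₂=0, q₋₁=0, q₋₂=1):
  k=0: a=4, p=4, q=1
  k=1: a=2, p=9, q=2
  k=2: a=5, p=49, q=11
  k=3: a=6, p=303, q=68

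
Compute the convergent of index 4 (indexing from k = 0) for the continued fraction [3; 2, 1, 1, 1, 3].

Using pₖ = aₖpₖ₋₁ + pₖ₋₂, qₖ = aₖqₖ₋₁ + qₖ₋₂ (with p₋₁=1, p₋₂=0, q₋₁=0, q₋₂=1):
  k=0: a=3, p=3, q=1
  k=1: a=2, p=7, q=2
  k=2: a=1, p=10, q=3
  k=3: a=1, p=17, q=5
  k=4: a=1, p=27, q=8

27/8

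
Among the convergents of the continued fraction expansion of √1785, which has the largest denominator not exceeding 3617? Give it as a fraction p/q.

√1785 = [42; 4, 84, …] (period length 2).
Convergents:
  p_0/q_0 = 42/1
  p_1/q_1 = 169/4
  p_2/q_2 = 14238/337
  p_3/q_3 = 57121/1352
  p_4/q_4 = 4812402/113905
q_3 = 1352 ≤ 3617 < 113905 = q_4, so the answer is 57121/1352.

57121/1352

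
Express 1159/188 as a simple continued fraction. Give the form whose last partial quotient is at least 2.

[6; 6, 15, 2]

1159 = 6*188 + 31
188 = 6*31 + 2
31 = 15*2 + 1
2 = 2*1 + 0  (stop)
So 1159/188 = [6; 6, 15, 2].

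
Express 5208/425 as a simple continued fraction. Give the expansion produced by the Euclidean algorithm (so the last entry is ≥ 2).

5208 = 12*425 + 108
425 = 3*108 + 101
108 = 1*101 + 7
101 = 14*7 + 3
7 = 2*3 + 1
3 = 3*1 + 0  (stop)
So 5208/425 = [12; 3, 1, 14, 2, 3].

[12; 3, 1, 14, 2, 3]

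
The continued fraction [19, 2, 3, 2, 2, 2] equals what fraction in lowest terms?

Fold from the inside: start with 2/1.
  2 + 1/2 = 5/2
  2 + 2/5 = 12/5
  3 + 5/12 = 41/12
  2 + 12/41 = 94/41
  19 + 41/94 = 1827/94

1827/94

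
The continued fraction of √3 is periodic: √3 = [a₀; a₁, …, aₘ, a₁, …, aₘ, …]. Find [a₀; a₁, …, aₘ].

[1; 1, 2]

a₀ = ⌊√3⌋ = 1.
With m₀=0, d₀=1 and mₖ₊₁ = dₖaₖ − mₖ, dₖ₊₁ = (n − mₖ₊₁²)/dₖ, aₖ₊₁ = ⌊(a₀+mₖ₊₁)/dₖ₊₁⌋:
  k=1: m=1, d=2, a=1
  k=2: m=1, d=1, a=2
d=1 and a=2a₀=2 at k=2, so the next step gives (m, d) = (1, 2) again — its k=1 value — and the period has length 2.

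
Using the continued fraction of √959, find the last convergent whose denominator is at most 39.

√959 = [30; 1, 29, 1, 60, …] (period length 4).
Convergents:
  p_0/q_0 = 30/1
  p_1/q_1 = 31/1
  p_2/q_2 = 929/30
  p_3/q_3 = 960/31
  p_4/q_4 = 58529/1890
q_3 = 31 ≤ 39 < 1890 = q_4, so the answer is 960/31.

960/31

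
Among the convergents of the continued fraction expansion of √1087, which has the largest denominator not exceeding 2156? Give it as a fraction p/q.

70687/2144

√1087 = [32; 1, 31, 1, 64, …] (period length 4).
Convergents:
  p_0/q_0 = 32/1
  p_1/q_1 = 33/1
  p_2/q_2 = 1055/32
  p_3/q_3 = 1088/33
  p_4/q_4 = 70687/2144
  p_5/q_5 = 71775/2177
q_4 = 2144 ≤ 2156 < 2177 = q_5, so the answer is 70687/2144.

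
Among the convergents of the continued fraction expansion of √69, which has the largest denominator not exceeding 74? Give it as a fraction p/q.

515/62

√69 = [8; 3, 3, 1, 4, 1, 3, 3, 16, …] (period length 8).
Convergents:
  p_0/q_0 = 8/1
  p_1/q_1 = 25/3
  p_2/q_2 = 83/10
  p_3/q_3 = 108/13
  p_4/q_4 = 515/62
  p_5/q_5 = 623/75
q_4 = 62 ≤ 74 < 75 = q_5, so the answer is 515/62.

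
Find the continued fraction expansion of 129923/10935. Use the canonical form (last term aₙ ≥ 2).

129923 = 11*10935 + 9638
10935 = 1*9638 + 1297
9638 = 7*1297 + 559
1297 = 2*559 + 179
559 = 3*179 + 22
179 = 8*22 + 3
22 = 7*3 + 1
3 = 3*1 + 0  (stop)
So 129923/10935 = [11; 1, 7, 2, 3, 8, 7, 3].

[11; 1, 7, 2, 3, 8, 7, 3]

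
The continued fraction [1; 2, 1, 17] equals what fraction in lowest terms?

Fold from the inside: start with 17/1.
  1 + 1/17 = 18/17
  2 + 17/18 = 53/18
  1 + 18/53 = 71/53

71/53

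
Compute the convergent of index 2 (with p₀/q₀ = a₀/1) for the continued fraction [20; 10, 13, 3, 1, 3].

2633/131

Using pₖ = aₖpₖ₋₁ + pₖ₋₂, qₖ = aₖqₖ₋₁ + qₖ₋₂ (with p₋₁=1, p₋₂=0, q₋₁=0, q₋₂=1):
  k=0: a=20, p=20, q=1
  k=1: a=10, p=201, q=10
  k=2: a=13, p=2633, q=131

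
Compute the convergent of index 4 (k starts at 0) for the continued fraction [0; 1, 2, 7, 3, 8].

Using pₖ = aₖpₖ₋₁ + pₖ₋₂, qₖ = aₖqₖ₋₁ + qₖ₋₂ (with p₋₁=1, p₋₂=0, q₋₁=0, q₋₂=1):
  k=0: a=0, p=0, q=1
  k=1: a=1, p=1, q=1
  k=2: a=2, p=2, q=3
  k=3: a=7, p=15, q=22
  k=4: a=3, p=47, q=69

47/69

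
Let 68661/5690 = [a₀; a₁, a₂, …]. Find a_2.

1

68661 = 12·5690 + 381   →  a_0 = 12
5690 = 14·381 + 356   →  a_1 = 14
381 = 1·356 + 25   →  a_2 = 1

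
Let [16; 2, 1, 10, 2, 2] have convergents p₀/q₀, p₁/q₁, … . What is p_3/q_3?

523/32

Using pₖ = aₖpₖ₋₁ + pₖ₋₂, qₖ = aₖqₖ₋₁ + qₖ₋₂ (with p₋₁=1, p₋₂=0, q₋₁=0, q₋₂=1):
  k=0: a=16, p=16, q=1
  k=1: a=2, p=33, q=2
  k=2: a=1, p=49, q=3
  k=3: a=10, p=523, q=32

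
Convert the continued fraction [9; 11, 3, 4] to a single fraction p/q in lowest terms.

1336/147

Fold from the inside: start with 4/1.
  3 + 1/4 = 13/4
  11 + 4/13 = 147/13
  9 + 13/147 = 1336/147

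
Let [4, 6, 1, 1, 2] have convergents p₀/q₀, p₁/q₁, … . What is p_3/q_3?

Using pₖ = aₖpₖ₋₁ + pₖ₋₂, qₖ = aₖqₖ₋₁ + qₖ₋₂ (with p₋₁=1, p₋₂=0, q₋₁=0, q₋₂=1):
  k=0: a=4, p=4, q=1
  k=1: a=6, p=25, q=6
  k=2: a=1, p=29, q=7
  k=3: a=1, p=54, q=13

54/13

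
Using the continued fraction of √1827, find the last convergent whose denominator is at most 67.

√1827 = [42; 1, 2, 1, 8, 1, 2, 1, 84, …] (period length 8).
Convergents:
  p_0/q_0 = 42/1
  p_1/q_1 = 43/1
  p_2/q_2 = 128/3
  p_3/q_3 = 171/4
  p_4/q_4 = 1496/35
  p_5/q_5 = 1667/39
  p_6/q_6 = 4830/113
q_5 = 39 ≤ 67 < 113 = q_6, so the answer is 1667/39.

1667/39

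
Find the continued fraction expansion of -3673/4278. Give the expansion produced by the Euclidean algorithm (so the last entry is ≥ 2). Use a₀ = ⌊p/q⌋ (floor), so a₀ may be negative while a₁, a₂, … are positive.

[-1; 7, 14, 14, 3]

-3673 = -1·4278 + 605
4278 = 7·605 + 43
605 = 14·43 + 3
43 = 14·3 + 1
3 = 3·1 + 0  (stop)
So -3673/4278 = [-1; 7, 14, 14, 3].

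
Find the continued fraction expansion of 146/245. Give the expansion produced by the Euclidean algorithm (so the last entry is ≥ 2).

146 = 0*245 + 146
245 = 1*146 + 99
146 = 1*99 + 47
99 = 2*47 + 5
47 = 9*5 + 2
5 = 2*2 + 1
2 = 2*1 + 0  (stop)
So 146/245 = [0; 1, 1, 2, 9, 2, 2].

[0; 1, 1, 2, 9, 2, 2]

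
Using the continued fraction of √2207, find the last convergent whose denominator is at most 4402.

√2207 = [46; 1, 45, 1, 92, …] (period length 4).
Convergents:
  p_0/q_0 = 46/1
  p_1/q_1 = 47/1
  p_2/q_2 = 2161/46
  p_3/q_3 = 2208/47
  p_4/q_4 = 205297/4370
  p_5/q_5 = 207505/4417
q_4 = 4370 ≤ 4402 < 4417 = q_5, so the answer is 205297/4370.

205297/4370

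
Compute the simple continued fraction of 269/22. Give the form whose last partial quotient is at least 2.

[12; 4, 2, 2]

269 = 12×22 + 5
22 = 4×5 + 2
5 = 2×2 + 1
2 = 2×1 + 0  (stop)
So 269/22 = [12; 4, 2, 2].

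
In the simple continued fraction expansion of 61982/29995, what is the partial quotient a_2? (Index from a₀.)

17

61982 = 2·29995 + 1992   →  a_0 = 2
29995 = 15·1992 + 115   →  a_1 = 15
1992 = 17·115 + 37   →  a_2 = 17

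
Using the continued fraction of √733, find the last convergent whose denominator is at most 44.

731/27

√733 = [27; 13, 1, 1, 13, 54, …] (period length 5).
Convergents:
  p_0/q_0 = 27/1
  p_1/q_1 = 352/13
  p_2/q_2 = 379/14
  p_3/q_3 = 731/27
  p_4/q_4 = 9882/365
q_3 = 27 ≤ 44 < 365 = q_4, so the answer is 731/27.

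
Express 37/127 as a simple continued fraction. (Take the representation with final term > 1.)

[0; 3, 2, 3, 5]

37 = 0·127 + 37
127 = 3·37 + 16
37 = 2·16 + 5
16 = 3·5 + 1
5 = 5·1 + 0  (stop)
So 37/127 = [0; 3, 2, 3, 5].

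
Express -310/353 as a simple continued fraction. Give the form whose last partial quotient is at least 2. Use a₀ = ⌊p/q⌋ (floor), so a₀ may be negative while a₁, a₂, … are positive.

[-1; 8, 4, 1, 3, 2]

-310 = -1×353 + 43
353 = 8×43 + 9
43 = 4×9 + 7
9 = 1×7 + 2
7 = 3×2 + 1
2 = 2×1 + 0  (stop)
So -310/353 = [-1; 8, 4, 1, 3, 2].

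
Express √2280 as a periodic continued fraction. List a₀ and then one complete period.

[47; 1, 2, 1, 94]

a₀ = ⌊√2280⌋ = 47.
With m₀=0, d₀=1 and mₖ₊₁ = dₖaₖ − mₖ, dₖ₊₁ = (n − mₖ₊₁²)/dₖ, aₖ₊₁ = ⌊(a₀+mₖ₊₁)/dₖ₊₁⌋:
  k=1: m=47, d=71, a=1
  k=2: m=24, d=24, a=2
  k=3: m=24, d=71, a=1
  k=4: m=47, d=1, a=94
d=1 and a=2a₀=94 at k=4, so the next step gives (m, d) = (47, 71) again — its k=1 value — and the period has length 4.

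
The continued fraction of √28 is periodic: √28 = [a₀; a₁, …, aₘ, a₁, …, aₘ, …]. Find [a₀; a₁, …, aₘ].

[5; 3, 2, 3, 10]

a₀ = ⌊√28⌋ = 5.
With m₀=0, d₀=1 and mₖ₊₁ = dₖaₖ − mₖ, dₖ₊₁ = (n − mₖ₊₁²)/dₖ, aₖ₊₁ = ⌊(a₀+mₖ₊₁)/dₖ₊₁⌋:
  k=1: m=5, d=3, a=3
  k=2: m=4, d=4, a=2
  k=3: m=4, d=3, a=3
  k=4: m=5, d=1, a=10
d=1 and a=2a₀=10 at k=4, so the next step gives (m, d) = (5, 3) again — its k=1 value — and the period has length 4.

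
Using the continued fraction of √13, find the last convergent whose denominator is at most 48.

137/38

√13 = [3; 1, 1, 1, 1, 6, …] (period length 5).
Convergents:
  p_0/q_0 = 3/1
  p_1/q_1 = 4/1
  p_2/q_2 = 7/2
  p_3/q_3 = 11/3
  p_4/q_4 = 18/5
  p_5/q_5 = 119/33
  p_6/q_6 = 137/38
  p_7/q_7 = 256/71
q_6 = 38 ≤ 48 < 71 = q_7, so the answer is 137/38.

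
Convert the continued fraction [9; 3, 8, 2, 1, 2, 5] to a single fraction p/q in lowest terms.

Fold from the inside: start with 5/1.
  2 + 1/5 = 11/5
  1 + 5/11 = 16/11
  2 + 11/16 = 43/16
  8 + 16/43 = 360/43
  3 + 43/360 = 1123/360
  9 + 360/1123 = 10467/1123

10467/1123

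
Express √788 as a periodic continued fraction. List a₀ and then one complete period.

[28; 14, 56]

a₀ = ⌊√788⌋ = 28.
With m₀=0, d₀=1 and mₖ₊₁ = dₖaₖ − mₖ, dₖ₊₁ = (n − mₖ₊₁²)/dₖ, aₖ₊₁ = ⌊(a₀+mₖ₊₁)/dₖ₊₁⌋:
  k=1: m=28, d=4, a=14
  k=2: m=28, d=1, a=56
d=1 and a=2a₀=56 at k=2, so the next step gives (m, d) = (28, 4) again — its k=1 value — and the period has length 2.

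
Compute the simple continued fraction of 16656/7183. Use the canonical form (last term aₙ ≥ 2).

16656 = 2·7183 + 2290
7183 = 3·2290 + 313
2290 = 7·313 + 99
313 = 3·99 + 16
99 = 6·16 + 3
16 = 5·3 + 1
3 = 3·1 + 0  (stop)
So 16656/7183 = [2; 3, 7, 3, 6, 5, 3].

[2; 3, 7, 3, 6, 5, 3]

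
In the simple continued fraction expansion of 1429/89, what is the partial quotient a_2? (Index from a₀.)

1

1429 = 16·89 + 5   →  a_0 = 16
89 = 17·5 + 4   →  a_1 = 17
5 = 1·4 + 1   →  a_2 = 1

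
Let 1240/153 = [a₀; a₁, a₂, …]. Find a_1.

1240 = 8·153 + 16   →  a_0 = 8
153 = 9·16 + 9   →  a_1 = 9

9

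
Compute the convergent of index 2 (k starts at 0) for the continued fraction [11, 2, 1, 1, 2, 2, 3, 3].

34/3

Using pₖ = aₖpₖ₋₁ + pₖ₋₂, qₖ = aₖqₖ₋₁ + qₖ₋₂ (with p₋₁=1, p₋₂=0, q₋₁=0, q₋₂=1):
  k=0: a=11, p=11, q=1
  k=1: a=2, p=23, q=2
  k=2: a=1, p=34, q=3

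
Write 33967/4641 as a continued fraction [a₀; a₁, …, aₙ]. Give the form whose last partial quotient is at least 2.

33967 = 7×4641 + 1480
4641 = 3×1480 + 201
1480 = 7×201 + 73
201 = 2×73 + 55
73 = 1×55 + 18
55 = 3×18 + 1
18 = 18×1 + 0  (stop)
So 33967/4641 = [7; 3, 7, 2, 1, 3, 18].

[7; 3, 7, 2, 1, 3, 18]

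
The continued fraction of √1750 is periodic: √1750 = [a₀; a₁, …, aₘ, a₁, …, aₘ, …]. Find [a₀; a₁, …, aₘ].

a₀ = ⌊√1750⌋ = 41.
With m₀=0, d₀=1 and mₖ₊₁ = dₖaₖ − mₖ, dₖ₊₁ = (n − mₖ₊₁²)/dₖ, aₖ₊₁ = ⌊(a₀+mₖ₊₁)/dₖ₊₁⌋:
  k=1: m=41, d=69, a=1
  k=2: m=28, d=14, a=4
  k=3: m=28, d=69, a=1
  k=4: m=41, d=1, a=82
d=1 and a=2a₀=82 at k=4, so the next step gives (m, d) = (41, 69) again — its k=1 value — and the period has length 4.

[41; 1, 4, 1, 82]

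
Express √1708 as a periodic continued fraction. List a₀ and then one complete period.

[41; 3, 20, 3, 82]

a₀ = ⌊√1708⌋ = 41.
With m₀=0, d₀=1 and mₖ₊₁ = dₖaₖ − mₖ, dₖ₊₁ = (n − mₖ₊₁²)/dₖ, aₖ₊₁ = ⌊(a₀+mₖ₊₁)/dₖ₊₁⌋:
  k=1: m=41, d=27, a=3
  k=2: m=40, d=4, a=20
  k=3: m=40, d=27, a=3
  k=4: m=41, d=1, a=82
d=1 and a=2a₀=82 at k=4, so the next step gives (m, d) = (41, 27) again — its k=1 value — and the period has length 4.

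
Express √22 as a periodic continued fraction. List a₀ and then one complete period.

[4; 1, 2, 4, 2, 1, 8]

a₀ = ⌊√22⌋ = 4.
With m₀=0, d₀=1 and mₖ₊₁ = dₖaₖ − mₖ, dₖ₊₁ = (n − mₖ₊₁²)/dₖ, aₖ₊₁ = ⌊(a₀+mₖ₊₁)/dₖ₊₁⌋:
  k=1: m=4, d=6, a=1
  k=2: m=2, d=3, a=2
  k=3: m=4, d=2, a=4
  k=4: m=4, d=3, a=2
  k=5: m=2, d=6, a=1
  k=6: m=4, d=1, a=8
d=1 and a=2a₀=8 at k=6, so the next step gives (m, d) = (4, 6) again — its k=1 value — and the period has length 6.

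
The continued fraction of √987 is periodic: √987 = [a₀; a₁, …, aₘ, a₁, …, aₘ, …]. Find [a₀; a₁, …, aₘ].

[31; 2, 2, 2, 62]

a₀ = ⌊√987⌋ = 31.
With m₀=0, d₀=1 and mₖ₊₁ = dₖaₖ − mₖ, dₖ₊₁ = (n − mₖ₊₁²)/dₖ, aₖ₊₁ = ⌊(a₀+mₖ₊₁)/dₖ₊₁⌋:
  k=1: m=31, d=26, a=2
  k=2: m=21, d=21, a=2
  k=3: m=21, d=26, a=2
  k=4: m=31, d=1, a=62
d=1 and a=2a₀=62 at k=4, so the next step gives (m, d) = (31, 26) again — its k=1 value — and the period has length 4.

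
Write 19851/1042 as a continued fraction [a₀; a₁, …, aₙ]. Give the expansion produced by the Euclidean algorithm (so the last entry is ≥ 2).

19851 = 19×1042 + 53
1042 = 19×53 + 35
53 = 1×35 + 18
35 = 1×18 + 17
18 = 1×17 + 1
17 = 17×1 + 0  (stop)
So 19851/1042 = [19; 19, 1, 1, 1, 17].

[19; 19, 1, 1, 1, 17]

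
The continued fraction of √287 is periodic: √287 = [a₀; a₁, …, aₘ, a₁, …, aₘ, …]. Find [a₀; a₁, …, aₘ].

[16; 1, 15, 1, 32]

a₀ = ⌊√287⌋ = 16.
With m₀=0, d₀=1 and mₖ₊₁ = dₖaₖ − mₖ, dₖ₊₁ = (n − mₖ₊₁²)/dₖ, aₖ₊₁ = ⌊(a₀+mₖ₊₁)/dₖ₊₁⌋:
  k=1: m=16, d=31, a=1
  k=2: m=15, d=2, a=15
  k=3: m=15, d=31, a=1
  k=4: m=16, d=1, a=32
d=1 and a=2a₀=32 at k=4, so the next step gives (m, d) = (16, 31) again — its k=1 value — and the period has length 4.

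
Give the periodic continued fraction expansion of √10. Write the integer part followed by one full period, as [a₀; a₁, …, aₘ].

a₀ = ⌊√10⌋ = 3.
With m₀=0, d₀=1 and mₖ₊₁ = dₖaₖ − mₖ, dₖ₊₁ = (n − mₖ₊₁²)/dₖ, aₖ₊₁ = ⌊(a₀+mₖ₊₁)/dₖ₊₁⌋:
  k=1: m=3, d=1, a=6
d=1 and a=2a₀=6 at k=1, so the next step gives (m, d) = (3, 1) again — its k=1 value — and the period has length 1.

[3; 6]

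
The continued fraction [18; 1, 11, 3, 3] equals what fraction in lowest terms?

Using pₖ = aₖpₖ₋₁ + pₖ₋₂ and qₖ = aₖqₖ₋₁ + qₖ₋₂:
  k=0: a=18, p=18, q=1
  k=1: a=1, p=19, q=1
  k=2: a=11, p=227, q=12
  k=3: a=3, p=700, q=37
  k=4: a=3, p=2327, q=123

2327/123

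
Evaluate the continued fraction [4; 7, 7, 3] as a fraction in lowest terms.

650/157

Fold from the inside: start with 3/1.
  7 + 1/3 = 22/3
  7 + 3/22 = 157/22
  4 + 22/157 = 650/157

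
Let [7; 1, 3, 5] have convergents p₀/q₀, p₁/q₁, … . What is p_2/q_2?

31/4

Using pₖ = aₖpₖ₋₁ + pₖ₋₂, qₖ = aₖqₖ₋₁ + qₖ₋₂ (with p₋₁=1, p₋₂=0, q₋₁=0, q₋₂=1):
  k=0: a=7, p=7, q=1
  k=1: a=1, p=8, q=1
  k=2: a=3, p=31, q=4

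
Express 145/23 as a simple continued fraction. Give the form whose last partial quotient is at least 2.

145 = 6*23 + 7
23 = 3*7 + 2
7 = 3*2 + 1
2 = 2*1 + 0  (stop)
So 145/23 = [6; 3, 3, 2].

[6; 3, 3, 2]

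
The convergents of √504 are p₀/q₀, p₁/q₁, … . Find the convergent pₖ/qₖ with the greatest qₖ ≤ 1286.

19958/889

√504 = [22; 2, 4, 2, 44, …] (period length 4).
Convergents:
  p_0/q_0 = 22/1
  p_1/q_1 = 45/2
  p_2/q_2 = 202/9
  p_3/q_3 = 449/20
  p_4/q_4 = 19958/889
  p_5/q_5 = 40365/1798
q_4 = 889 ≤ 1286 < 1798 = q_5, so the answer is 19958/889.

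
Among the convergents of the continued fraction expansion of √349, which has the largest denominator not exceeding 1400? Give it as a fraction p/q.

√349 = [18; 1, 2, 7, 7, 2, 1, 36, …] (period length 7).
Convergents:
  p_0/q_0 = 18/1
  p_1/q_1 = 19/1
  p_2/q_2 = 56/3
  p_3/q_3 = 411/22
  p_4/q_4 = 2933/157
  p_5/q_5 = 6277/336
  p_6/q_6 = 9210/493
  p_7/q_7 = 337837/18084
q_6 = 493 ≤ 1400 < 18084 = q_7, so the answer is 9210/493.

9210/493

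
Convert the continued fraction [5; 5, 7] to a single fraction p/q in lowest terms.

Using pₖ = aₖpₖ₋₁ + pₖ₋₂ and qₖ = aₖqₖ₋₁ + qₖ₋₂:
  k=0: a=5, p=5, q=1
  k=1: a=5, p=26, q=5
  k=2: a=7, p=187, q=36

187/36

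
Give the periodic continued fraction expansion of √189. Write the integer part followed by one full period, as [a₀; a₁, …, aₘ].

a₀ = ⌊√189⌋ = 13.
With m₀=0, d₀=1 and mₖ₊₁ = dₖaₖ − mₖ, dₖ₊₁ = (n − mₖ₊₁²)/dₖ, aₖ₊₁ = ⌊(a₀+mₖ₊₁)/dₖ₊₁⌋:
  k=1: m=13, d=20, a=1
  k=2: m=7, d=7, a=2
  k=3: m=7, d=20, a=1
  k=4: m=13, d=1, a=26
d=1 and a=2a₀=26 at k=4, so the next step gives (m, d) = (13, 20) again — its k=1 value — and the period has length 4.

[13; 1, 2, 1, 26]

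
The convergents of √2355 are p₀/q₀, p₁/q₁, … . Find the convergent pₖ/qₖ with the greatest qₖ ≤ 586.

23973/494

√2355 = [48; 1, 1, 8, 3, 8, 1, 1, 96, …] (period length 8).
Convergents:
  p_0/q_0 = 48/1
  p_1/q_1 = 49/1
  p_2/q_2 = 97/2
  p_3/q_3 = 825/17
  p_4/q_4 = 2572/53
  p_5/q_5 = 21401/441
  p_6/q_6 = 23973/494
  p_7/q_7 = 45374/935
q_6 = 494 ≤ 586 < 935 = q_7, so the answer is 23973/494.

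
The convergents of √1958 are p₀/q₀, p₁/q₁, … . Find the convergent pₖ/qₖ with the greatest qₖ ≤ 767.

15620/353

√1958 = [44; 4, 88, …] (period length 2).
Convergents:
  p_0/q_0 = 44/1
  p_1/q_1 = 177/4
  p_2/q_2 = 15620/353
  p_3/q_3 = 62657/1416
q_2 = 353 ≤ 767 < 1416 = q_3, so the answer is 15620/353.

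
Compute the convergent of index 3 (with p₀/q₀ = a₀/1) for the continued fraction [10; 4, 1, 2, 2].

143/14

Using pₖ = aₖpₖ₋₁ + pₖ₋₂, qₖ = aₖqₖ₋₁ + qₖ₋₂ (with p₋₁=1, p₋₂=0, q₋₁=0, q₋₂=1):
  k=0: a=10, p=10, q=1
  k=1: a=4, p=41, q=4
  k=2: a=1, p=51, q=5
  k=3: a=2, p=143, q=14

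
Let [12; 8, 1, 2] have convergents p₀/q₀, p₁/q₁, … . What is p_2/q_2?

109/9

Using pₖ = aₖpₖ₋₁ + pₖ₋₂, qₖ = aₖqₖ₋₁ + qₖ₋₂ (with p₋₁=1, p₋₂=0, q₋₁=0, q₋₂=1):
  k=0: a=12, p=12, q=1
  k=1: a=8, p=97, q=8
  k=2: a=1, p=109, q=9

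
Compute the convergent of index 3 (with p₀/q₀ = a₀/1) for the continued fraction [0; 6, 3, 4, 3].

Using pₖ = aₖpₖ₋₁ + pₖ₋₂, qₖ = aₖqₖ₋₁ + qₖ₋₂ (with p₋₁=1, p₋₂=0, q₋₁=0, q₋₂=1):
  k=0: a=0, p=0, q=1
  k=1: a=6, p=1, q=6
  k=2: a=3, p=3, q=19
  k=3: a=4, p=13, q=82

13/82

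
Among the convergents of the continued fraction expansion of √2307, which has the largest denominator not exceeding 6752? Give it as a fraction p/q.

147600/3073

√2307 = [48; 32, 96, …] (period length 2).
Convergents:
  p_0/q_0 = 48/1
  p_1/q_1 = 1537/32
  p_2/q_2 = 147600/3073
  p_3/q_3 = 4724737/98368
q_2 = 3073 ≤ 6752 < 98368 = q_3, so the answer is 147600/3073.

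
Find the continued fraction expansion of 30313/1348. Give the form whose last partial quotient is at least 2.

30313 = 22×1348 + 657
1348 = 2×657 + 34
657 = 19×34 + 11
34 = 3×11 + 1
11 = 11×1 + 0  (stop)
So 30313/1348 = [22; 2, 19, 3, 11].

[22; 2, 19, 3, 11]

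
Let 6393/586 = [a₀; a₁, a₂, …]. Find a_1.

1

6393 = 10·586 + 533   →  a_0 = 10
586 = 1·533 + 53   →  a_1 = 1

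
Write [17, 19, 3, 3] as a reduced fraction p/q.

3291/193

Using pₖ = aₖpₖ₋₁ + pₖ₋₂ and qₖ = aₖqₖ₋₁ + qₖ₋₂:
  k=0: a=17, p=17, q=1
  k=1: a=19, p=324, q=19
  k=2: a=3, p=989, q=58
  k=3: a=3, p=3291, q=193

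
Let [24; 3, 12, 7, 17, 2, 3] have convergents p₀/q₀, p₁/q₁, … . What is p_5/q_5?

224855/9244

Using pₖ = aₖpₖ₋₁ + pₖ₋₂, qₖ = aₖqₖ₋₁ + qₖ₋₂ (with p₋₁=1, p₋₂=0, q₋₁=0, q₋₂=1):
  k=0: a=24, p=24, q=1
  k=1: a=3, p=73, q=3
  k=2: a=12, p=900, q=37
  k=3: a=7, p=6373, q=262
  k=4: a=17, p=109241, q=4491
  k=5: a=2, p=224855, q=9244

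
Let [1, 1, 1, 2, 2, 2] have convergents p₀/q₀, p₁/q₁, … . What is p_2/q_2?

3/2

Using pₖ = aₖpₖ₋₁ + pₖ₋₂, qₖ = aₖqₖ₋₁ + qₖ₋₂ (with p₋₁=1, p₋₂=0, q₋₁=0, q₋₂=1):
  k=0: a=1, p=1, q=1
  k=1: a=1, p=2, q=1
  k=2: a=1, p=3, q=2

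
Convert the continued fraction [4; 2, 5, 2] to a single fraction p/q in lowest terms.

Using pₖ = aₖpₖ₋₁ + pₖ₋₂ and qₖ = aₖqₖ₋₁ + qₖ₋₂:
  k=0: a=4, p=4, q=1
  k=1: a=2, p=9, q=2
  k=2: a=5, p=49, q=11
  k=3: a=2, p=107, q=24

107/24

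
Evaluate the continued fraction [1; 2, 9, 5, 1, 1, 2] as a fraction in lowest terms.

Using pₖ = aₖpₖ₋₁ + pₖ₋₂ and qₖ = aₖqₖ₋₁ + qₖ₋₂:
  k=0: a=1, p=1, q=1
  k=1: a=2, p=3, q=2
  k=2: a=9, p=28, q=19
  k=3: a=5, p=143, q=97
  k=4: a=1, p=171, q=116
  k=5: a=1, p=314, q=213
  k=6: a=2, p=799, q=542

799/542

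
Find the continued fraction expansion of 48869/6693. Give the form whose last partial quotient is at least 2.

[7; 3, 3, 6, 3, 16, 2]

48869 = 7·6693 + 2018
6693 = 3·2018 + 639
2018 = 3·639 + 101
639 = 6·101 + 33
101 = 3·33 + 2
33 = 16·2 + 1
2 = 2·1 + 0  (stop)
So 48869/6693 = [7; 3, 3, 6, 3, 16, 2].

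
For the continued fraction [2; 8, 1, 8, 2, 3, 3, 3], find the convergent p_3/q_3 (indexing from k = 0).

169/80

Using pₖ = aₖpₖ₋₁ + pₖ₋₂, qₖ = aₖqₖ₋₁ + qₖ₋₂ (with p₋₁=1, p₋₂=0, q₋₁=0, q₋₂=1):
  k=0: a=2, p=2, q=1
  k=1: a=8, p=17, q=8
  k=2: a=1, p=19, q=9
  k=3: a=8, p=169, q=80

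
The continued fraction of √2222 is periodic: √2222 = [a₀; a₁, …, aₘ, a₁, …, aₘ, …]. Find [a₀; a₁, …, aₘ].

a₀ = ⌊√2222⌋ = 47.
With m₀=0, d₀=1 and mₖ₊₁ = dₖaₖ − mₖ, dₖ₊₁ = (n − mₖ₊₁²)/dₖ, aₖ₊₁ = ⌊(a₀+mₖ₊₁)/dₖ₊₁⌋:
  k=1: m=47, d=13, a=7
  k=2: m=44, d=22, a=4
  k=3: m=44, d=13, a=7
  k=4: m=47, d=1, a=94
d=1 and a=2a₀=94 at k=4, so the next step gives (m, d) = (47, 13) again — its k=1 value — and the period has length 4.

[47; 7, 4, 7, 94]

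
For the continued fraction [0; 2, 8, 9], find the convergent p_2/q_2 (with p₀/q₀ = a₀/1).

Using pₖ = aₖpₖ₋₁ + pₖ₋₂, qₖ = aₖqₖ₋₁ + qₖ₋₂ (with p₋₁=1, p₋₂=0, q₋₁=0, q₋₂=1):
  k=0: a=0, p=0, q=1
  k=1: a=2, p=1, q=2
  k=2: a=8, p=8, q=17

8/17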